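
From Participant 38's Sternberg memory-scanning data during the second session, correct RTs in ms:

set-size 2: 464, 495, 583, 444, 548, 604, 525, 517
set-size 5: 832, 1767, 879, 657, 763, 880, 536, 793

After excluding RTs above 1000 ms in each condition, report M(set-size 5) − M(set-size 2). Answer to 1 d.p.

set-size 5: exclude 1767
M(set-size 2) = 4180/8 = 522.500
M(set-size 5) = 5340/7 = 762.857
Difference = 762.857 − 522.500 = 240.357 ms

240.4 ms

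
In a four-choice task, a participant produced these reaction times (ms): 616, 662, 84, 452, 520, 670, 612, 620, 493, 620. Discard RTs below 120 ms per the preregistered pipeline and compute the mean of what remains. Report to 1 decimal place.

Excluded: 84
Retained (n=9): Σ = 5265
Mean = 5265/9 = 585.0000

585.0 ms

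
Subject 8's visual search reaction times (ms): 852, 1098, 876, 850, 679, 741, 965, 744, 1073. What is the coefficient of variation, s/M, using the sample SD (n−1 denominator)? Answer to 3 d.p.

0.167

n = 9, Σ = 7878, M = 875.3333
Σ(x−M)² = 171720.000; s = √(171720.000/8) = 146.5094
CV = 146.5094 / 875.3333 = 0.16738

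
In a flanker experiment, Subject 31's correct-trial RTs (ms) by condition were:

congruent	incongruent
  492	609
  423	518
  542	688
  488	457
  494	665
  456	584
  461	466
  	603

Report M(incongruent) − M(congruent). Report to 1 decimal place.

M(congruent) = 3356/7 = 479.429
M(incongruent) = 4590/8 = 573.750
Difference = 573.750 − 479.429 = 94.321 ms

94.3 ms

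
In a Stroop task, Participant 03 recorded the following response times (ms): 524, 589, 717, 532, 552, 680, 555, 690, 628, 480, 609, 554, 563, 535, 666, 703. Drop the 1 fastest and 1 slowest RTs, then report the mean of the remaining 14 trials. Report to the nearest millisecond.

599 ms

Sorted: 480, 524, 532, 535, 552, 554, 555, 563, 589, 609, 628, 666, 680, 690, 703, 717
Drop lowest 1 (480) and highest 1 (717)
Remaining (n=14): Σ = 8380, mean = 8380/14 = 598.571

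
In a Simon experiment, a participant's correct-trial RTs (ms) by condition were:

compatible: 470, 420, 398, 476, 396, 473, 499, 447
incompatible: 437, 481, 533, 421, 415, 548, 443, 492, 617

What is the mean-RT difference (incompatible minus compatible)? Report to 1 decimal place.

40.1 ms

M(compatible) = 3579/8 = 447.375
M(incompatible) = 4387/9 = 487.444
Difference = 487.444 − 447.375 = 40.069 ms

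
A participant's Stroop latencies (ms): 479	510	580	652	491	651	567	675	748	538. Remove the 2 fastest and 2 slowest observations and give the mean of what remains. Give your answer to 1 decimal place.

583.0 ms

Sorted: 479, 491, 510, 538, 567, 580, 651, 652, 675, 748
Drop lowest 2 (479, 491) and highest 2 (675, 748)
Remaining (n=6): Σ = 3498, mean = 3498/6 = 583.000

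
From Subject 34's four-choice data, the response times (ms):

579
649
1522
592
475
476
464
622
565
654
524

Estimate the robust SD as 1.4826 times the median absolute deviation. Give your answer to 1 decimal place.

Sorted: 464, 475, 476, 524, 565, 579, 592, 622, 649, 654, 1522 → median = 579
|x − 579| sorted: 0, 13, 14, 43, 55, 70, 75, 103, 104, 115, 943 → MAD = 70
Robust SD ≈ 1.4826 × 70 = 103.782

103.8 ms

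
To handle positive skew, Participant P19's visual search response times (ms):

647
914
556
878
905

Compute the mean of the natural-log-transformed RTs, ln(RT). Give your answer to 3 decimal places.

ln(RT): 6.4723, 6.8178, 6.3208, 6.7776, 6.8079
Σ ln(RT) = 33.1965
Mean = 33.1965/5 = 6.63931

6.639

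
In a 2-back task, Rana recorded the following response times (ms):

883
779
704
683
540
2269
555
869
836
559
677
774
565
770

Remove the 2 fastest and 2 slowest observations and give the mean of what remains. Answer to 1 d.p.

Sorted: 540, 555, 559, 565, 677, 683, 704, 770, 774, 779, 836, 869, 883, 2269
Drop lowest 2 (540, 555) and highest 2 (883, 2269)
Remaining (n=10): Σ = 7216, mean = 7216/10 = 721.600

721.6 ms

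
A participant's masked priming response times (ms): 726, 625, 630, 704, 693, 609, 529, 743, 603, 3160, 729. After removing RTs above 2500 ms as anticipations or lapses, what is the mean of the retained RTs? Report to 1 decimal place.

659.1 ms

Excluded: 3160
Retained (n=10): Σ = 6591
Mean = 6591/10 = 659.1000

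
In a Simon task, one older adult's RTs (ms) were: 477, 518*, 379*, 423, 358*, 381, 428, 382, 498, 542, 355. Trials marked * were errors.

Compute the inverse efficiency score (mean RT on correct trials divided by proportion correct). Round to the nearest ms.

599 ms

Correct trials (n=8): 477, 423, 381, 428, 382, 498, 542, 355
Mean correct RT = 3486/8 = 435.7500 ms
Proportion correct = 8/11
IES = 435.7500 / (8/11) = 599.156 ms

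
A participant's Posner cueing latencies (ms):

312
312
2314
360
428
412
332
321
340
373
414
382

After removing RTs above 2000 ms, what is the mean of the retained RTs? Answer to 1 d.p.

362.4 ms

Excluded: 2314
Retained (n=11): Σ = 3986
Mean = 3986/11 = 362.3636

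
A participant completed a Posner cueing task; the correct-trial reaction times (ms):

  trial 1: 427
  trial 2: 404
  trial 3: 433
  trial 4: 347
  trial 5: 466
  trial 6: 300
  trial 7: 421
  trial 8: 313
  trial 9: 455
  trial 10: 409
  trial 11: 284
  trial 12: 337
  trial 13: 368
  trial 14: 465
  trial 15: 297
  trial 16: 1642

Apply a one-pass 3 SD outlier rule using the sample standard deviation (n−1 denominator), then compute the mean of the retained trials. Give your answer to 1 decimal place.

381.7 ms

n = 16, ΣRT = 7368, M = 460.500
Σ(x−M)² = 1547398.00; s = √(1547398.00/15) = 321.185
Cutoffs: 460.500 ± 3·321.185 → [-503.1, 1424.1]
Outside: 1642 → excluded.
Retained (n=15): Σ = 5726, mean = 5726/15 = 381.733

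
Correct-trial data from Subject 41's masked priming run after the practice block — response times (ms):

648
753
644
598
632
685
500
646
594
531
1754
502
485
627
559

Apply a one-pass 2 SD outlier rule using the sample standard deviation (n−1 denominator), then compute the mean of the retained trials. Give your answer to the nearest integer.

600 ms

n = 15, ΣRT = 10158, M = 677.200
Σ(x−M)² = 1320372.40; s = √(1320372.40/14) = 307.103
Cutoffs: 677.200 ± 2·307.103 → [63.0, 1291.4]
Outside: 1754 → excluded.
Retained (n=14): Σ = 8404, mean = 8404/14 = 600.286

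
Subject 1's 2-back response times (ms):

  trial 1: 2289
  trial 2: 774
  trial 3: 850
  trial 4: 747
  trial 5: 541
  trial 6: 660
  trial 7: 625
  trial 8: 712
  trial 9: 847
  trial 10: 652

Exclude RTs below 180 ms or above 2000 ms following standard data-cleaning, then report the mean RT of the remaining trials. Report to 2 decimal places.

Excluded: 2289
Retained (n=9): Σ = 6408
Mean = 6408/9 = 712.0000

712.00 ms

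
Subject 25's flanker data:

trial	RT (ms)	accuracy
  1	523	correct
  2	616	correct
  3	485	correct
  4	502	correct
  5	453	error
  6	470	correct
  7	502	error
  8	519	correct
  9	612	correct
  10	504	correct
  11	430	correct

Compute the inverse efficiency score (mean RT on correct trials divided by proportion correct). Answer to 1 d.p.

633.0 ms

Correct trials (n=9): 523, 616, 485, 502, 470, 519, 612, 504, 430
Mean correct RT = 4661/9 = 517.8889 ms
Proportion correct = 9/11
IES = 517.8889 / (9/11) = 632.975 ms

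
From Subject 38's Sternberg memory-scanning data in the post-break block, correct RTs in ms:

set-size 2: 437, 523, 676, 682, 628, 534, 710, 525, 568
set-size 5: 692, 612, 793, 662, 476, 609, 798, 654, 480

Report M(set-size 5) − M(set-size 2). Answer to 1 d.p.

M(set-size 2) = 5283/9 = 587.000
M(set-size 5) = 5776/9 = 641.778
Difference = 641.778 − 587.000 = 54.778 ms

54.8 ms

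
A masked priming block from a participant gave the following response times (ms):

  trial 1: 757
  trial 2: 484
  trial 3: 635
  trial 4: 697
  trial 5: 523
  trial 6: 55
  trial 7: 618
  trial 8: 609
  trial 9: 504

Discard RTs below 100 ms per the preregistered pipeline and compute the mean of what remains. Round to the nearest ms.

Excluded: 55
Retained (n=8): Σ = 4827
Mean = 4827/8 = 603.3750

603 ms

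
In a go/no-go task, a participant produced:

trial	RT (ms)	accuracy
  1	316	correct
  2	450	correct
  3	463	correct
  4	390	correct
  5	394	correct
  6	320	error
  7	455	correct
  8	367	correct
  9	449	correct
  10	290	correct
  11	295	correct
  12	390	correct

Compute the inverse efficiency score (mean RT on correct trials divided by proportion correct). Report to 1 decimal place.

422.4 ms

Correct trials (n=11): 316, 450, 463, 390, 394, 455, 367, 449, 290, 295, 390
Mean correct RT = 4259/11 = 387.1818 ms
Proportion correct = 11/12
IES = 387.1818 / (11/12) = 422.380 ms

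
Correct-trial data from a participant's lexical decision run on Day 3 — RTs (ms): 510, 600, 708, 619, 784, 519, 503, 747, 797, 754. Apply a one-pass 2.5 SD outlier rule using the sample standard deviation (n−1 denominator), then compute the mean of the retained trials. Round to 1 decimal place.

654.1 ms

n = 10, ΣRT = 6541, M = 654.100
Σ(x−M)² = 124816.90; s = √(124816.90/9) = 117.765
Cutoffs: 654.100 ± 2.5·117.765 → [359.7, 948.5]
No RTs fall outside the cutoffs; all 10 retained. Mean = 6541/10 = 654.100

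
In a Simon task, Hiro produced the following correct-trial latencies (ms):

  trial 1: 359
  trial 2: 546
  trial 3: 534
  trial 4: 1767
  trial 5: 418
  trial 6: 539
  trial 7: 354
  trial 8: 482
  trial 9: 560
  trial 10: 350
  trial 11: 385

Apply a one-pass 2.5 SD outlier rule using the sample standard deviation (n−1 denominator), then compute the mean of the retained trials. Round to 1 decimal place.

452.7 ms

n = 11, ΣRT = 6294, M = 572.182
Σ(x−M)² = 1640339.64; s = √(1640339.64/10) = 405.011
Cutoffs: 572.182 ± 2.5·405.011 → [-440.3, 1584.7]
Outside: 1767 → excluded.
Retained (n=10): Σ = 4527, mean = 4527/10 = 452.700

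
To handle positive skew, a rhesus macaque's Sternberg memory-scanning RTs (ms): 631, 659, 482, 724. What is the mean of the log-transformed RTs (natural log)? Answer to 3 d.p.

6.425

ln(RT): 6.4473, 6.4907, 6.1779, 6.5848
Σ ln(RT) = 25.7008
Mean = 25.7008/4 = 6.42519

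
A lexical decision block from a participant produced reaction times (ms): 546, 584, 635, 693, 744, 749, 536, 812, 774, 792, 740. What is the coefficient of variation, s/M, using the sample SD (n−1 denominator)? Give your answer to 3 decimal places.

0.145

n = 11, Σ = 7605, M = 691.3636
Σ(x−M)² = 99942.545; s = √(99942.545/10) = 99.9713
CV = 99.9713 / 691.3636 = 0.14460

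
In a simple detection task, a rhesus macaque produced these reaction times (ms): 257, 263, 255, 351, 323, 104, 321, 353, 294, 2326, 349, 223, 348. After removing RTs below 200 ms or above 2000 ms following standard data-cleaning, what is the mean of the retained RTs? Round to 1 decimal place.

Excluded: 104, 2326
Retained (n=11): Σ = 3337
Mean = 3337/11 = 303.3636

303.4 ms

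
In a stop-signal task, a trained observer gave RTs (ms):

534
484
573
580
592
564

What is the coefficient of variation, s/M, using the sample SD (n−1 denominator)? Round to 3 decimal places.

n = 6, Σ = 3327, M = 554.5000
Σ(x−M)² = 7879.500; s = √(7879.500/5) = 39.6976
CV = 39.6976 / 554.5000 = 0.07159

0.072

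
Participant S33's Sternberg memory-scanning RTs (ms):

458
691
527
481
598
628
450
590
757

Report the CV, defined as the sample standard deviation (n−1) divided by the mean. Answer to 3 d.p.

0.185

n = 9, Σ = 5180, M = 575.5556
Σ(x−M)² = 90594.222; s = √(90594.222/8) = 106.4156
CV = 106.4156 / 575.5556 = 0.18489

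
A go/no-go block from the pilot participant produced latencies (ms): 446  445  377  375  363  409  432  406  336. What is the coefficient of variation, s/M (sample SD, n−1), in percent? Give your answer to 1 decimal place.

n = 9, Σ = 3589, M = 398.7778
Σ(x−M)² = 11887.556; s = √(11887.556/8) = 38.5479
CV = 38.5479 / 398.7778 = 0.09667 = 9.667%

9.7%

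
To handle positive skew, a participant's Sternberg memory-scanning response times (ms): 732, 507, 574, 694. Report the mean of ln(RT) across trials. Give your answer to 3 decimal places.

ln(RT): 6.5958, 6.2285, 6.3526, 6.5425
Σ ln(RT) = 25.7194
Mean = 25.7194/4 = 6.42985

6.430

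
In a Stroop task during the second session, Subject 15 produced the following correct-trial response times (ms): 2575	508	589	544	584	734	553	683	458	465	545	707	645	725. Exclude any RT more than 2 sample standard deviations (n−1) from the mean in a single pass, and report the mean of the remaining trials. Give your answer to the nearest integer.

595 ms

n = 14, ΣRT = 10315, M = 736.786
Σ(x−M)² = 3748224.36; s = √(3748224.36/13) = 536.959
Cutoffs: 736.786 ± 2·536.959 → [-337.1, 1810.7]
Outside: 2575 → excluded.
Retained (n=13): Σ = 7740, mean = 7740/13 = 595.385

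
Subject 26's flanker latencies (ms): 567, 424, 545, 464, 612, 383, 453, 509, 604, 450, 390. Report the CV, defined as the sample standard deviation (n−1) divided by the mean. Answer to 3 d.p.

n = 11, Σ = 5401, M = 491.0000
Σ(x−M)² = 66634.000; s = √(66634.000/10) = 81.6297
CV = 81.6297 / 491.0000 = 0.16625

0.166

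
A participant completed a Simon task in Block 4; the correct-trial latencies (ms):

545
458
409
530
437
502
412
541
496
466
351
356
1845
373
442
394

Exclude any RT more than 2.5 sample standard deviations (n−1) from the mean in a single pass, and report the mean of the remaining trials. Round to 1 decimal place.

n = 16, ΣRT = 8557, M = 534.812
Σ(x−M)² = 1890840.44; s = √(1890840.44/15) = 355.044
Cutoffs: 534.812 ± 2.5·355.044 → [-352.8, 1422.4]
Outside: 1845 → excluded.
Retained (n=15): Σ = 6712, mean = 6712/15 = 447.467

447.5 ms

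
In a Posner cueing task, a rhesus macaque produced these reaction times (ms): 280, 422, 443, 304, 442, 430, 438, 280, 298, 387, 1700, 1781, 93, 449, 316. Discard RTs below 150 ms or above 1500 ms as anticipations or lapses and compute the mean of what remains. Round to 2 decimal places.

Excluded: 93, 1700, 1781
Retained (n=12): Σ = 4489
Mean = 4489/12 = 374.0833

374.08 ms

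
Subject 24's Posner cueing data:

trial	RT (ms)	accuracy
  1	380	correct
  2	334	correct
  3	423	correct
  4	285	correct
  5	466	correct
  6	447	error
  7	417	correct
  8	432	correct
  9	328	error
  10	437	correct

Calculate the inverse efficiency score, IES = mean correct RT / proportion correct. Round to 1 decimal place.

Correct trials (n=8): 380, 334, 423, 285, 466, 417, 432, 437
Mean correct RT = 3174/8 = 396.7500 ms
Proportion correct = 8/10
IES = 396.7500 / (8/10) = 495.938 ms

495.9 ms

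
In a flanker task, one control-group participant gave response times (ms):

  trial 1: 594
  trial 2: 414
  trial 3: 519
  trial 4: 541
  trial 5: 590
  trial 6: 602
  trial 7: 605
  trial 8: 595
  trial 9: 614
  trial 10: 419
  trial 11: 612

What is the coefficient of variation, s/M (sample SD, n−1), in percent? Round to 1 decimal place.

13.4%

n = 11, Σ = 6105, M = 555.0000
Σ(x−M)² = 55654.000; s = √(55654.000/10) = 74.6016
CV = 74.6016 / 555.0000 = 0.13442 = 13.442%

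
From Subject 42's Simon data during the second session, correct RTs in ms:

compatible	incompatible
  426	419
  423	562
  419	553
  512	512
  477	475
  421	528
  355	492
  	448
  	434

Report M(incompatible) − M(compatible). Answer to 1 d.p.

M(compatible) = 3033/7 = 433.286
M(incompatible) = 4423/9 = 491.444
Difference = 491.444 − 433.286 = 58.159 ms

58.2 ms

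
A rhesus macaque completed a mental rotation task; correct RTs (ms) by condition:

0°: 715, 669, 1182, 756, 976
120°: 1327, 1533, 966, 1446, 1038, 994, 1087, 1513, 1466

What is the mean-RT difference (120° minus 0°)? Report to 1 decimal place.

403.7 ms

M(0°) = 4298/5 = 859.600
M(120°) = 11370/9 = 1263.333
Difference = 1263.333 − 859.600 = 403.733 ms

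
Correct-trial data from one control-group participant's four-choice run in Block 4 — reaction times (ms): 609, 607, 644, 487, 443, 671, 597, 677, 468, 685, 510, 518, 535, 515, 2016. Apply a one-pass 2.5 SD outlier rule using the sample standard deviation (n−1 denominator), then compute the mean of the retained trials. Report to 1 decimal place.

n = 15, ΣRT = 9982, M = 665.467
Σ(x−M)² = 2042153.73; s = √(2042153.73/14) = 381.927
Cutoffs: 665.467 ± 2.5·381.927 → [-289.4, 1620.3]
Outside: 2016 → excluded.
Retained (n=14): Σ = 7966, mean = 7966/14 = 569.000

569.0 ms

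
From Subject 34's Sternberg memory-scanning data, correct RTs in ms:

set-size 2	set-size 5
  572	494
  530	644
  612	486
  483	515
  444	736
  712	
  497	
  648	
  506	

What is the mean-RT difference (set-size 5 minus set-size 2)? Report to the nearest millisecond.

M(set-size 2) = 5004/9 = 556.000
M(set-size 5) = 2875/5 = 575.000
Difference = 575.000 − 556.000 = 19.000 ms

19 ms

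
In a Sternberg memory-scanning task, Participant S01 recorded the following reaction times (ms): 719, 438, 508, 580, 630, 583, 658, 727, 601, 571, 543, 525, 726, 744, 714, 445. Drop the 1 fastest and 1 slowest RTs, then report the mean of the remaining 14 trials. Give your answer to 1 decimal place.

609.3 ms

Sorted: 438, 445, 508, 525, 543, 571, 580, 583, 601, 630, 658, 714, 719, 726, 727, 744
Drop lowest 1 (438) and highest 1 (744)
Remaining (n=14): Σ = 8530, mean = 8530/14 = 609.286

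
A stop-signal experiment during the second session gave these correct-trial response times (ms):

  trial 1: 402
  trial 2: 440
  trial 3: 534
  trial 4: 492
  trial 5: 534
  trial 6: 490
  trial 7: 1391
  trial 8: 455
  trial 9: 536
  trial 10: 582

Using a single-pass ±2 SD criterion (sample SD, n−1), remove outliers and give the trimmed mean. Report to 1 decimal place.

496.1 ms

n = 10, ΣRT = 5856, M = 585.600
Σ(x−M)² = 746332.40; s = √(746332.40/9) = 287.968
Cutoffs: 585.600 ± 2·287.968 → [9.7, 1161.5]
Outside: 1391 → excluded.
Retained (n=9): Σ = 4465, mean = 4465/9 = 496.111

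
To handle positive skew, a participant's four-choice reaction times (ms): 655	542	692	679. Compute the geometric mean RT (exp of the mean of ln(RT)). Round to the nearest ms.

639 ms

ln(RT): 6.4846, 6.2953, 6.5396, 6.5206
Mean ln(RT) = 25.8401/4 = 6.46003
Geometric mean = exp(6.46003) = 639.08 ms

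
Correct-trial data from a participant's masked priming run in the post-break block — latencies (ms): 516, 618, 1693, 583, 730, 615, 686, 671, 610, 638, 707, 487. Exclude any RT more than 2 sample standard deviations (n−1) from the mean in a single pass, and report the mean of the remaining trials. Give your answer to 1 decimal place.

n = 12, ΣRT = 8554, M = 712.833
Σ(x−M)² = 1104865.67; s = √(1104865.67/11) = 316.926
Cutoffs: 712.833 ± 2·316.926 → [79.0, 1346.7]
Outside: 1693 → excluded.
Retained (n=11): Σ = 6861, mean = 6861/11 = 623.727

623.7 ms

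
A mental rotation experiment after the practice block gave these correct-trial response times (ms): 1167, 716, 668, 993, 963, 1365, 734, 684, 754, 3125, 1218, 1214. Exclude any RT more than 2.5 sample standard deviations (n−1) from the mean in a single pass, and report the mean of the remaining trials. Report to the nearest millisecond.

952 ms

n = 12, ΣRT = 13601, M = 1133.417
Σ(x−M)² = 4979884.92; s = √(4979884.92/11) = 672.842
Cutoffs: 1133.417 ± 2.5·672.842 → [-548.7, 2815.5]
Outside: 3125 → excluded.
Retained (n=11): Σ = 10476, mean = 10476/11 = 952.364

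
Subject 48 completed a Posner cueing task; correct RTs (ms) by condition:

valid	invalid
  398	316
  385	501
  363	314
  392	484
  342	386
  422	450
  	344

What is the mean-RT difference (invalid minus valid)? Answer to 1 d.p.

M(valid) = 2302/6 = 383.667
M(invalid) = 2795/7 = 399.286
Difference = 399.286 − 383.667 = 15.619 ms

15.6 ms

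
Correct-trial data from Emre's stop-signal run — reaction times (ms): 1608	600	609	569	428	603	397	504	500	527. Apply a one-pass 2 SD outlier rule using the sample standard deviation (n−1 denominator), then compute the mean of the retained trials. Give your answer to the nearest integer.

n = 10, ΣRT = 6345, M = 634.500
Σ(x−M)² = 1100550.50; s = √(1100550.50/9) = 349.690
Cutoffs: 634.500 ± 2·349.690 → [-64.9, 1333.9]
Outside: 1608 → excluded.
Retained (n=9): Σ = 4737, mean = 4737/9 = 526.333

526 ms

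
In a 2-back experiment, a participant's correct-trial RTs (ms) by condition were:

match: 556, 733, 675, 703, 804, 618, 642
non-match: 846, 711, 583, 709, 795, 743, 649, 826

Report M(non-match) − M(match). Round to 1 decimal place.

M(match) = 4731/7 = 675.857
M(non-match) = 5862/8 = 732.750
Difference = 732.750 − 675.857 = 56.893 ms

56.9 ms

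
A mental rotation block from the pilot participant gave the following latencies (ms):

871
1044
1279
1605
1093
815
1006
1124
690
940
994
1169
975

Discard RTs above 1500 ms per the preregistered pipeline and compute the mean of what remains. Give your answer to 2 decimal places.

1000.00 ms

Excluded: 1605
Retained (n=12): Σ = 12000
Mean = 12000/12 = 1000.0000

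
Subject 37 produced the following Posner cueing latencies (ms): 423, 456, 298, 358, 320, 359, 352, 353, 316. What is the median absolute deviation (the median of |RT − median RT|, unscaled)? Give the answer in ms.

33 ms

Sorted: 298, 316, 320, 352, 353, 358, 359, 423, 456 → median = 353
|x − 353|: 70, 103, 55, 5, 33, 6, 1, 0, 37
Sorted deviations: 0, 1, 5, 6, 33, 37, 55, 70, 103 → MAD = 33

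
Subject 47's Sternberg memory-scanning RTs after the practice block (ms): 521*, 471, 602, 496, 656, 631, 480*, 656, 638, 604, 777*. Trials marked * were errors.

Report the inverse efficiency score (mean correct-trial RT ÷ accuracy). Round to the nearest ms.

817 ms

Correct trials (n=8): 471, 602, 496, 656, 631, 656, 638, 604
Mean correct RT = 4754/8 = 594.2500 ms
Proportion correct = 8/11
IES = 594.2500 / (8/11) = 817.094 ms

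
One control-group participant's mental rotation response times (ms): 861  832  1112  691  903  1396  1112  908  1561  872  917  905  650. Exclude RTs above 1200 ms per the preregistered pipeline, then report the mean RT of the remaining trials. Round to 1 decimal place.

Excluded: 1396, 1561
Retained (n=11): Σ = 9763
Mean = 9763/11 = 887.5455

887.5 ms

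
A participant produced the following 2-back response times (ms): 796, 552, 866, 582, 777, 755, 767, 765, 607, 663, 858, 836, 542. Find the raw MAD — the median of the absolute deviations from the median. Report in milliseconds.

93 ms

Sorted: 542, 552, 582, 607, 663, 755, 765, 767, 777, 796, 836, 858, 866 → median = 765
|x − 765|: 31, 213, 101, 183, 12, 10, 2, 0, 158, 102, 93, 71, 223
Sorted deviations: 0, 2, 10, 12, 31, 71, 93, 101, 102, 158, 183, 213, 223 → MAD = 93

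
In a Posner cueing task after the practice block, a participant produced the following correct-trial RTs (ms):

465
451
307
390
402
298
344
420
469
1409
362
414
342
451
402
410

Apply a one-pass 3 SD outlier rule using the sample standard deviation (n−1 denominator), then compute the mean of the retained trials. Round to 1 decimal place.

n = 16, ΣRT = 7336, M = 458.500
Σ(x−M)² = 1005314.00; s = √(1005314.00/15) = 258.884
Cutoffs: 458.500 ± 3·258.884 → [-318.2, 1235.2]
Outside: 1409 → excluded.
Retained (n=15): Σ = 5927, mean = 5927/15 = 395.133

395.1 ms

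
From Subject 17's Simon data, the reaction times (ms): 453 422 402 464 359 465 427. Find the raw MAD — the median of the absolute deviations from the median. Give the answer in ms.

26 ms

Sorted: 359, 402, 422, 427, 453, 464, 465 → median = 427
|x − 427|: 26, 5, 25, 37, 68, 38, 0
Sorted deviations: 0, 5, 25, 26, 37, 38, 68 → MAD = 26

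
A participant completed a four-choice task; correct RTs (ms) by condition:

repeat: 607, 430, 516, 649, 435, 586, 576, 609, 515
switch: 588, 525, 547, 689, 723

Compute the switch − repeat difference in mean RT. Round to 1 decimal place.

M(repeat) = 4923/9 = 547.000
M(switch) = 3072/5 = 614.400
Difference = 614.400 − 547.000 = 67.400 ms

67.4 ms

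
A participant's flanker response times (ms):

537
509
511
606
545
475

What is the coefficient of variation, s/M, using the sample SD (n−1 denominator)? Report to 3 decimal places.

n = 6, Σ = 3183, M = 530.5000
Σ(x−M)² = 9875.500; s = √(9875.500/5) = 44.4421
CV = 44.4421 / 530.5000 = 0.08377

0.084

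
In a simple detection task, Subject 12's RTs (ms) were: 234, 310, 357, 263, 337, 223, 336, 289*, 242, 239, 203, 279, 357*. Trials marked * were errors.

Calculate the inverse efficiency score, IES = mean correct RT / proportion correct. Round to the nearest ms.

325 ms

Correct trials (n=11): 234, 310, 357, 263, 337, 223, 336, 242, 239, 203, 279
Mean correct RT = 3023/11 = 274.8182 ms
Proportion correct = 11/13
IES = 274.8182 / (11/13) = 324.785 ms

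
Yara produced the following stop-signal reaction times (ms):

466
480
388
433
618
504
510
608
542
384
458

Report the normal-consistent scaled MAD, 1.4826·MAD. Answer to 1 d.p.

Sorted: 384, 388, 433, 458, 466, 480, 504, 510, 542, 608, 618 → median = 480
|x − 480| sorted: 0, 14, 22, 24, 30, 47, 62, 92, 96, 128, 138 → MAD = 47
Robust SD ≈ 1.4826 × 47 = 69.682

69.7 ms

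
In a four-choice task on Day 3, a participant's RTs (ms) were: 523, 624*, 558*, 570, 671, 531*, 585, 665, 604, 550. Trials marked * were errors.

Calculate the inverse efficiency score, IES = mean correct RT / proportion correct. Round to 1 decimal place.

850.6 ms

Correct trials (n=7): 523, 570, 671, 585, 665, 604, 550
Mean correct RT = 4168/7 = 595.4286 ms
Proportion correct = 7/10
IES = 595.4286 / (7/10) = 850.612 ms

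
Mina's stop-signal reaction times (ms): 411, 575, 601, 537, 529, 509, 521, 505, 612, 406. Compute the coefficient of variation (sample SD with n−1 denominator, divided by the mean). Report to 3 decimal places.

n = 10, Σ = 5206, M = 520.6000
Σ(x−M)² = 43640.400; s = √(43640.400/9) = 69.6343
CV = 69.6343 / 520.6000 = 0.13376

0.134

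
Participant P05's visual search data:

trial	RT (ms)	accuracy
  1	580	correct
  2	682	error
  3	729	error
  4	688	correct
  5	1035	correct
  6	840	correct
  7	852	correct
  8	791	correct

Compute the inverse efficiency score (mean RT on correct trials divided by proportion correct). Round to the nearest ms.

Correct trials (n=6): 580, 688, 1035, 840, 852, 791
Mean correct RT = 4786/6 = 797.6667 ms
Proportion correct = 6/8
IES = 797.6667 / (6/8) = 1063.556 ms

1064 ms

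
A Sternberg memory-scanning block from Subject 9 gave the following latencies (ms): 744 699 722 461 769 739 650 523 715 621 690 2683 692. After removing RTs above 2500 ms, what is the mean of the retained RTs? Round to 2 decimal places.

Excluded: 2683
Retained (n=12): Σ = 8025
Mean = 8025/12 = 668.7500

668.75 ms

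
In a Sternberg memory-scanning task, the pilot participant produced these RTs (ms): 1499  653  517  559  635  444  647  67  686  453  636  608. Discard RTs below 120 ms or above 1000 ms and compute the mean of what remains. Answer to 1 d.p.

Excluded: 67, 1499
Retained (n=10): Σ = 5838
Mean = 5838/10 = 583.8000

583.8 ms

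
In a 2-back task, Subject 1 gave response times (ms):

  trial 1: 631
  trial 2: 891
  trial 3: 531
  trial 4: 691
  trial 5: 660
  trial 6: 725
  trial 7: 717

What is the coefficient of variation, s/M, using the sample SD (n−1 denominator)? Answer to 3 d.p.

0.158

n = 7, Σ = 4846, M = 692.2857
Σ(x−M)² = 71981.429; s = √(71981.429/6) = 109.5304
CV = 109.5304 / 692.2857 = 0.15822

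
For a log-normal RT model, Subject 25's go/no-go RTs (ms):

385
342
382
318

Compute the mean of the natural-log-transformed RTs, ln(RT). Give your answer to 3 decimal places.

5.874

ln(RT): 5.9532, 5.8348, 5.9454, 5.7621
Σ ln(RT) = 23.4955
Mean = 23.4955/4 = 5.87388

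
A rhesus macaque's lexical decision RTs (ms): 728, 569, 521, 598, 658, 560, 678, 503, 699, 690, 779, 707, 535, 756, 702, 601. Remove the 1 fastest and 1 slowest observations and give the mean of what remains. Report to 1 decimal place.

643.0 ms

Sorted: 503, 521, 535, 560, 569, 598, 601, 658, 678, 690, 699, 702, 707, 728, 756, 779
Drop lowest 1 (503) and highest 1 (779)
Remaining (n=14): Σ = 9002, mean = 9002/14 = 643.000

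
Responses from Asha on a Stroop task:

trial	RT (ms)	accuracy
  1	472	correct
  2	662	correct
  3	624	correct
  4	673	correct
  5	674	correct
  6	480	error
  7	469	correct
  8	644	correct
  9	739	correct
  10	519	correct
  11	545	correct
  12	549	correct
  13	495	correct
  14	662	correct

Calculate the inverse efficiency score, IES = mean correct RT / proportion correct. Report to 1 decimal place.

640.1 ms

Correct trials (n=13): 472, 662, 624, 673, 674, 469, 644, 739, 519, 545, 549, 495, 662
Mean correct RT = 7727/13 = 594.3846 ms
Proportion correct = 13/14
IES = 594.3846 / (13/14) = 640.107 ms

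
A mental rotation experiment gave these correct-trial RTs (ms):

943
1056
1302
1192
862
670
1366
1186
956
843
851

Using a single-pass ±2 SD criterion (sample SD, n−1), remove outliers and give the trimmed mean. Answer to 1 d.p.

1020.6 ms

n = 11, ΣRT = 11227, M = 1020.636
Σ(x−M)² = 475050.55; s = √(475050.55/10) = 217.957
Cutoffs: 1020.636 ± 2·217.957 → [584.7, 1456.5]
No RTs fall outside the cutoffs; all 11 retained. Mean = 11227/11 = 1020.636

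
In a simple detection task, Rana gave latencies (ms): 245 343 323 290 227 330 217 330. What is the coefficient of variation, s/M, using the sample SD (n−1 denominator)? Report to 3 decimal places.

n = 8, Σ = 2305, M = 288.1250
Σ(x−M)² = 18392.875; s = √(18392.875/7) = 51.2597
CV = 51.2597 / 288.1250 = 0.17791

0.178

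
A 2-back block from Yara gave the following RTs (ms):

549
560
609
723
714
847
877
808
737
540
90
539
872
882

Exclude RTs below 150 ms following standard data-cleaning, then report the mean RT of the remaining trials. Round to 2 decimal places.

Excluded: 90
Retained (n=13): Σ = 9257
Mean = 9257/13 = 712.0769

712.08 ms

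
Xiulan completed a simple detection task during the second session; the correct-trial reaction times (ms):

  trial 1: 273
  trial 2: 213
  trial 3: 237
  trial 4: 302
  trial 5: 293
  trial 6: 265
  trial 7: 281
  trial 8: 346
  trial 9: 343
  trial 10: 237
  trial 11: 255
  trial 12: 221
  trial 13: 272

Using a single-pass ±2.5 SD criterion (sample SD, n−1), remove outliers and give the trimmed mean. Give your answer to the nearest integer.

272 ms

n = 13, ΣRT = 3538, M = 272.154
Σ(x−M)² = 20809.69; s = √(20809.69/12) = 41.643
Cutoffs: 272.154 ± 2.5·41.643 → [168.0, 376.3]
No RTs fall outside the cutoffs; all 13 retained. Mean = 3538/13 = 272.154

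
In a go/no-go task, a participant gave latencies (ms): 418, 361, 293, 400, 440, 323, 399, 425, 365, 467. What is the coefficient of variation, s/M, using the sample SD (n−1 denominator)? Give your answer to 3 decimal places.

0.138

n = 10, Σ = 3891, M = 389.1000
Σ(x−M)² = 25974.900; s = √(25974.900/9) = 53.7224
CV = 53.7224 / 389.1000 = 0.13807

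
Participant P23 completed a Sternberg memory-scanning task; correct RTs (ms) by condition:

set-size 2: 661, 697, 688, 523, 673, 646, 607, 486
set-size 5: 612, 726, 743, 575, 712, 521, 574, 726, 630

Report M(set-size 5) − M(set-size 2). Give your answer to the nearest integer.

M(set-size 2) = 4981/8 = 622.625
M(set-size 5) = 5819/9 = 646.556
Difference = 646.556 − 622.625 = 23.931 ms

24 ms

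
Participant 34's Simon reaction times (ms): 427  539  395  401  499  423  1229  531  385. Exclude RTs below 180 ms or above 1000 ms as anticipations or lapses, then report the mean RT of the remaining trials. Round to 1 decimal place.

Excluded: 1229
Retained (n=8): Σ = 3600
Mean = 3600/8 = 450.0000

450.0 ms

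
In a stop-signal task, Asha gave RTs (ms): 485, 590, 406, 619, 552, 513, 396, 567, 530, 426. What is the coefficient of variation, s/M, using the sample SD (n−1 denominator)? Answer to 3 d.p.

n = 10, Σ = 5084, M = 508.4000
Σ(x−M)² = 55170.400; s = √(55170.400/9) = 78.2946
CV = 78.2946 / 508.4000 = 0.15400

0.154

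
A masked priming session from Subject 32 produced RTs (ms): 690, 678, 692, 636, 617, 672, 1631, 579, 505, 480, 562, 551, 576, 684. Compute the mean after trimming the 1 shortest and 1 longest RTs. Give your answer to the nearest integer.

620 ms

Sorted: 480, 505, 551, 562, 576, 579, 617, 636, 672, 678, 684, 690, 692, 1631
Drop lowest 1 (480) and highest 1 (1631)
Remaining (n=12): Σ = 7442, mean = 7442/12 = 620.167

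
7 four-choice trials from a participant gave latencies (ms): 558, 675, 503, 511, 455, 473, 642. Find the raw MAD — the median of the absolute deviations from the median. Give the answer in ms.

Sorted: 455, 473, 503, 511, 558, 642, 675 → median = 511
|x − 511|: 47, 164, 8, 0, 56, 38, 131
Sorted deviations: 0, 8, 38, 47, 56, 131, 164 → MAD = 47

47 ms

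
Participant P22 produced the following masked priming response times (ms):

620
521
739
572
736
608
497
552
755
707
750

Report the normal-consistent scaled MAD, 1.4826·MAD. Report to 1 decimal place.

Sorted: 497, 521, 552, 572, 608, 620, 707, 736, 739, 750, 755 → median = 620
|x − 620| sorted: 0, 12, 48, 68, 87, 99, 116, 119, 123, 130, 135 → MAD = 99
Robust SD ≈ 1.4826 × 99 = 146.777

146.8 ms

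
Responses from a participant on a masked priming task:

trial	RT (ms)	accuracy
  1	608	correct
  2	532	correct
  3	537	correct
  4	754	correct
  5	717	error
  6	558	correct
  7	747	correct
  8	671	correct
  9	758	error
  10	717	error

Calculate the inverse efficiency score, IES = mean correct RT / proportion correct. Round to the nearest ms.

899 ms

Correct trials (n=7): 608, 532, 537, 754, 558, 747, 671
Mean correct RT = 4407/7 = 629.5714 ms
Proportion correct = 7/10
IES = 629.5714 / (7/10) = 899.388 ms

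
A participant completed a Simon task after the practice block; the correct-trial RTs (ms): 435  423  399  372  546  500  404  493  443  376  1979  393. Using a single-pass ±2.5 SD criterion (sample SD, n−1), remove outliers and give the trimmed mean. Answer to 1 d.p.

n = 12, ΣRT = 6763, M = 563.583
Σ(x−M)² = 2217120.92; s = √(2217120.92/11) = 448.950
Cutoffs: 563.583 ± 2.5·448.950 → [-558.8, 1686.0]
Outside: 1979 → excluded.
Retained (n=11): Σ = 4784, mean = 4784/11 = 434.909

434.9 ms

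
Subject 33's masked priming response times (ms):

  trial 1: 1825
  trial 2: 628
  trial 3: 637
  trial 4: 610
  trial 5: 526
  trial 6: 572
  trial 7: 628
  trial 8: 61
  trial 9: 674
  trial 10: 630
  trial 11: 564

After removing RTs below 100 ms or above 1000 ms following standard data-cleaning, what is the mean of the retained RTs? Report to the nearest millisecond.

608 ms

Excluded: 61, 1825
Retained (n=9): Σ = 5469
Mean = 5469/9 = 607.6667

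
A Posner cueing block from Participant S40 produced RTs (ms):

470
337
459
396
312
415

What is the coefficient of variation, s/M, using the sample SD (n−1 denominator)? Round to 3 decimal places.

n = 6, Σ = 2389, M = 398.1667
Σ(x−M)² = 20314.833; s = √(20314.833/5) = 63.7414
CV = 63.7414 / 398.1667 = 0.16009

0.160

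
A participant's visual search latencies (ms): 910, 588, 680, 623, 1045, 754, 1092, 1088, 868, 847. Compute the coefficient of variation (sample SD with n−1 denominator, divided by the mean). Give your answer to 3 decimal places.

n = 10, Σ = 8495, M = 849.5000
Σ(x−M)² = 315452.500; s = √(315452.500/9) = 187.2172
CV = 187.2172 / 849.5000 = 0.22039

0.220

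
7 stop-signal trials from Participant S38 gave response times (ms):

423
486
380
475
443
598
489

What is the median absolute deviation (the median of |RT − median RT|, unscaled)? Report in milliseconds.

32 ms

Sorted: 380, 423, 443, 475, 486, 489, 598 → median = 475
|x − 475|: 52, 11, 95, 0, 32, 123, 14
Sorted deviations: 0, 11, 14, 32, 52, 95, 123 → MAD = 32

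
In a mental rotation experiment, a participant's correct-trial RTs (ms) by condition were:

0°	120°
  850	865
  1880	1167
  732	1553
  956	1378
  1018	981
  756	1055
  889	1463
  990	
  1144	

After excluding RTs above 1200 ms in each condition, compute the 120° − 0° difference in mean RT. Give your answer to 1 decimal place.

100.1 ms

0°: exclude 1880
120°: exclude 1553, 1378, 1463
M(0°) = 7335/8 = 916.875
M(120°) = 4068/4 = 1017.000
Difference = 1017.000 − 916.875 = 100.125 ms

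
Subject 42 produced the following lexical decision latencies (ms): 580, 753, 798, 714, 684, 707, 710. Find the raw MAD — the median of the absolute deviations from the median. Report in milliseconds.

26 ms

Sorted: 580, 684, 707, 710, 714, 753, 798 → median = 710
|x − 710|: 130, 43, 88, 4, 26, 3, 0
Sorted deviations: 0, 3, 4, 26, 43, 88, 130 → MAD = 26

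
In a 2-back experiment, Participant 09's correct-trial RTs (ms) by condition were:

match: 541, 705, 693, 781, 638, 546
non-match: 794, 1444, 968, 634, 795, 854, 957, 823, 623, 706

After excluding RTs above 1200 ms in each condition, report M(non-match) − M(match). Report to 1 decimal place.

non-match: exclude 1444
M(match) = 3904/6 = 650.667
M(non-match) = 7154/9 = 794.889
Difference = 794.889 − 650.667 = 144.222 ms

144.2 ms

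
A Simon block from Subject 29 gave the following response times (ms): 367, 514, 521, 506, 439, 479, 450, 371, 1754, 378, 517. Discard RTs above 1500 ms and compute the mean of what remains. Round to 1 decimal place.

Excluded: 1754
Retained (n=10): Σ = 4542
Mean = 4542/10 = 454.2000

454.2 ms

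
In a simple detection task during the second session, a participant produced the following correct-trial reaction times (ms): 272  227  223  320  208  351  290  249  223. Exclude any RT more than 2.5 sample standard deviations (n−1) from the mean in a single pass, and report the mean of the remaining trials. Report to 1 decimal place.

262.6 ms

n = 9, ΣRT = 2363, M = 262.556
Σ(x−M)² = 19518.22; s = √(19518.22/8) = 49.394
Cutoffs: 262.556 ± 2.5·49.394 → [139.1, 386.0]
No RTs fall outside the cutoffs; all 9 retained. Mean = 2363/9 = 262.556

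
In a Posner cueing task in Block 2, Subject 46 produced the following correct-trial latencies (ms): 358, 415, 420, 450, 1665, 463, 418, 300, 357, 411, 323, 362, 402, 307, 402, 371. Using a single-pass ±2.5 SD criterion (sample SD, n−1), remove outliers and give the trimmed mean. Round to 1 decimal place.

n = 16, ΣRT = 7424, M = 464.000
Σ(x−M)² = 1572712.00; s = √(1572712.00/15) = 323.802
Cutoffs: 464.000 ± 2.5·323.802 → [-345.5, 1273.5]
Outside: 1665 → excluded.
Retained (n=15): Σ = 5759, mean = 5759/15 = 383.933

383.9 ms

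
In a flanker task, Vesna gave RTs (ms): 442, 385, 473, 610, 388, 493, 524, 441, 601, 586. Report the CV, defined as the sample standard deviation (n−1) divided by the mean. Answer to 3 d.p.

0.170

n = 10, Σ = 4943, M = 494.3000
Σ(x−M)² = 63340.100; s = √(63340.100/9) = 83.8915
CV = 83.8915 / 494.3000 = 0.16972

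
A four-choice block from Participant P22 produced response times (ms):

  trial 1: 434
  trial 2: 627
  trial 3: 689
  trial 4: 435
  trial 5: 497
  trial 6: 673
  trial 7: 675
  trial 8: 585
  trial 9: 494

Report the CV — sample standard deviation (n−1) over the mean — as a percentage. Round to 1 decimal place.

n = 9, Σ = 5109, M = 567.6667
Σ(x−M)² = 87046.000; s = √(87046.000/8) = 104.3108
CV = 104.3108 / 567.6667 = 0.18375 = 18.375%

18.4%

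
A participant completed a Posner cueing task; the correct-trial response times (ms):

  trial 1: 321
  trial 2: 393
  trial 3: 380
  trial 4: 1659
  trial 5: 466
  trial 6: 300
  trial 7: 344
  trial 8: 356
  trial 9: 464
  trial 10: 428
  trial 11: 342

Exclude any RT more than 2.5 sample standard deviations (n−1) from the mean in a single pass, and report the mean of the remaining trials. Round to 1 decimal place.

379.4 ms

n = 11, ΣRT = 5453, M = 495.727
Σ(x−M)² = 1518642.18; s = √(1518642.18/10) = 389.698
Cutoffs: 495.727 ± 2.5·389.698 → [-478.5, 1470.0]
Outside: 1659 → excluded.
Retained (n=10): Σ = 3794, mean = 3794/10 = 379.400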